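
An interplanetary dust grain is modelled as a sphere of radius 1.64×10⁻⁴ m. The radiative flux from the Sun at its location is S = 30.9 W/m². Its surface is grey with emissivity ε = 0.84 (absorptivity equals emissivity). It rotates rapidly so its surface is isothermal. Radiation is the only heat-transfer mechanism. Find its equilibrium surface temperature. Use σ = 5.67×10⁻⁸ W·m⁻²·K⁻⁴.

T ≈ 108 K

At equilibrium, absorbed power = emitted power.
Absorbing cross-section = πr² = 8.450×10⁻⁸ m²; emitting surface = 4πr² = 3.380×10⁻⁷ m² (ratio 4).
εS·A_cross = εσ·A_surf·T⁴  ⇒  T⁴ = S/(4σ)   (ε cancels).
T⁴ = 30.9/(4·5.67×10⁻⁸) = 1.362×10⁸ K⁴.
T = (1.362×10⁸)^(1/4).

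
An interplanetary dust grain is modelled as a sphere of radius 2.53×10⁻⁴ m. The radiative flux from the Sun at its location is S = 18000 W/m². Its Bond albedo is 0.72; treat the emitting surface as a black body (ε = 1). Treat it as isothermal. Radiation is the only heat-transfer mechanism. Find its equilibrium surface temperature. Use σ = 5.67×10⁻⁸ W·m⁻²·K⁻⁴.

T ≈ 386 K

At equilibrium, absorbed power = emitted power.
Absorbing cross-section = πr² = 2.011×10⁻⁷ m²; emitting surface = 4πr² = 8.044×10⁻⁷ m² (ratio 4).
(1−a)S·A_cross = εσ·A_surf·T⁴  ⇒  T⁴ = (1−a)S/(4σ).
T⁴ = 0.280·18000/(4·5.67×10⁻⁸) = 2.222×10¹⁰ K⁴.
T = (2.222×10¹⁰)^(1/4).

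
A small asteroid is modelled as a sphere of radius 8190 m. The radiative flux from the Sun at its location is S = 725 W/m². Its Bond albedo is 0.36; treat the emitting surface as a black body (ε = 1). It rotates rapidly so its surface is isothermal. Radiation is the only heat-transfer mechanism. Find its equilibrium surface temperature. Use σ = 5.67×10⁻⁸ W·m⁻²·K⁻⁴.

At equilibrium, absorbed power = emitted power.
Absorbing cross-section = πr² = 2.107×10⁸ m²; emitting surface = 4πr² = 8.429×10⁸ m² (ratio 4).
(1−a)S·A_cross = εσ·A_surf·T⁴  ⇒  T⁴ = (1−a)S/(4σ).
T⁴ = 0.640·725/(4·5.67×10⁻⁸) = 2.046×10⁹ K⁴.
T = (2.046×10⁹)^(1/4).

T ≈ 213 K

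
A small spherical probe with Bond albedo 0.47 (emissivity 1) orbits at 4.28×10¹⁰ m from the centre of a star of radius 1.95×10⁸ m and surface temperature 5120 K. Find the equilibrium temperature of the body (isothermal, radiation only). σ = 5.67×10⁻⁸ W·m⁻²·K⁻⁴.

T ≈ 209 K

The star's surface emits σT_*⁴; at distance d the flux is S = σT_*⁴(R_*/d)².
S = 5.67×10⁻⁸·(5120)⁴·(1.95×10⁸/4.28×10¹⁰)² = 808.8 W/m².
For an isothermal sphere T⁴ = (1−a)S/(4σ) = 1.890×10⁹ K⁴.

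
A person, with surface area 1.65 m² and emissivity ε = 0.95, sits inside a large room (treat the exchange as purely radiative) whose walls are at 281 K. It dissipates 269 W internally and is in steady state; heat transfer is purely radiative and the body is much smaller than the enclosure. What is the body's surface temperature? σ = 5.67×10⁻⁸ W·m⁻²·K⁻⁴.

For a small grey body in a large enclosure, net radiated power = εσA(T⁴ − T_w⁴).
Steady state: P = εσA(T⁴ − T_w⁴) with A = 1.65 m².
T⁴ = P/(εσA) + T_w⁴ = 269/(0.95·5.67×10⁻⁸·1.650) + (281)⁴
    = 3.027×10⁹ + 6.235×10⁹ = 9.261×10⁹ K⁴.

T ≈ 310 K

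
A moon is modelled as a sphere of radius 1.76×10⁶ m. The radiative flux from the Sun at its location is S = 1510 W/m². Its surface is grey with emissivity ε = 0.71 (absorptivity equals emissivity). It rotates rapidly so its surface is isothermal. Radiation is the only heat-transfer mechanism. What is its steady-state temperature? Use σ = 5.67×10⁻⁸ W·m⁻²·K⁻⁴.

T ≈ 286 K

At equilibrium, absorbed power = emitted power.
Absorbing cross-section = πr² = 9.731×10¹² m²; emitting surface = 4πr² = 3.893×10¹³ m² (ratio 4).
εS·A_cross = εσ·A_surf·T⁴  ⇒  T⁴ = S/(4σ)   (ε cancels).
T⁴ = 1510/(4·5.67×10⁻⁸) = 6.658×10⁹ K⁴.
T = (6.658×10⁹)^(1/4).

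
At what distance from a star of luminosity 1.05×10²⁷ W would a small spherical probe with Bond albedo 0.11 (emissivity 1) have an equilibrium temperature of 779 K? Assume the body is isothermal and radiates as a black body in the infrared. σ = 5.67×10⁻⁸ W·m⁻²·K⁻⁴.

For an isothermal black-emitting sphere, (1−a)S·πr² = σ·4πr²·T⁴ ⇒ S = 4σT⁴/(1−a).
S = 4·5.67×10⁻⁸·(779)⁴/0.890 = 93840 W/m².
Flux falls as S = L/(4πd²), so d = √(L/(4πS)) = √(1.05×10²⁷/(4π·93840)).

d ≈ 2.98×10¹⁰ m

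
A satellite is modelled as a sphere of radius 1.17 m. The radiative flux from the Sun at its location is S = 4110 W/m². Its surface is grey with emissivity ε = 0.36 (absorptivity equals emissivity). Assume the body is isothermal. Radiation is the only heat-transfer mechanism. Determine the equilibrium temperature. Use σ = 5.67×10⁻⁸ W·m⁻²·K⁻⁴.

T ≈ 367 K

At equilibrium, absorbed power = emitted power.
Absorbing cross-section = πr² = 4.301 m²; emitting surface = 4πr² = 17.20 m² (ratio 4).
εS·A_cross = εσ·A_surf·T⁴  ⇒  T⁴ = S/(4σ)   (ε cancels).
T⁴ = 4110/(4·5.67×10⁻⁸) = 1.812×10¹⁰ K⁴.
T = (1.812×10¹⁰)^(1/4).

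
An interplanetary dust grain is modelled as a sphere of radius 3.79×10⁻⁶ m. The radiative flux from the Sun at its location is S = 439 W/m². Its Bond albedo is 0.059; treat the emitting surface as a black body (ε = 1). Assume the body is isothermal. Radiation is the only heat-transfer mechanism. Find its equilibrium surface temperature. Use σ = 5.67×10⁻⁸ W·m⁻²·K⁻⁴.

At equilibrium, absorbed power = emitted power.
Absorbing cross-section = πr² = 4.513×10⁻¹¹ m²; emitting surface = 4πr² = 1.805×10⁻¹⁰ m² (ratio 4).
(1−a)S·A_cross = εσ·A_surf·T⁴  ⇒  T⁴ = (1−a)S/(4σ).
T⁴ = 0.941·439/(4·5.67×10⁻⁸) = 1.821×10⁹ K⁴.
T = (1.821×10⁹)^(1/4).

T ≈ 207 K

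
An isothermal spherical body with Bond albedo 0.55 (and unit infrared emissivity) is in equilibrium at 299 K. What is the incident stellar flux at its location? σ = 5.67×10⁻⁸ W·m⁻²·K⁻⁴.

(1−a)S·πr² = σ·4πr²·T⁴ ⇒ S = 4σT⁴/(1−a).
S = 4·5.67×10⁻⁸·7.993×10⁹/0.450.

S ≈ 4030 W/m²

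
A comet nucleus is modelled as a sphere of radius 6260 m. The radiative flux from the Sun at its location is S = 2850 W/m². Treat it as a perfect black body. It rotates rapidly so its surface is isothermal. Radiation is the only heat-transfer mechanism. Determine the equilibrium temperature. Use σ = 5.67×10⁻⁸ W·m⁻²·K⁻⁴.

T ≈ 335 K

At equilibrium, absorbed power = emitted power.
Absorbing cross-section = πr² = 1.231×10⁸ m²; emitting surface = 4πr² = 4.924×10⁸ m² (ratio 4).
S·A_cross = εσ·A_surf·T⁴  ⇒  T⁴ = S/(4σ).
T⁴ = 1.00·2850/(4·5.67×10⁻⁸) = 1.257×10¹⁰ K⁴.
T = (1.257×10¹⁰)^(1/4).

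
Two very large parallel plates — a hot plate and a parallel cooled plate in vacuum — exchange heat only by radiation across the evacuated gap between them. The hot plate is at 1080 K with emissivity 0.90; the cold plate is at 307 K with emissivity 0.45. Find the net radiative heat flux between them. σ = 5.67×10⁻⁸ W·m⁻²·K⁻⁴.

For two infinite grey parallel plates, q = σ(T₁⁴ − T₂⁴)/(1/ε₁ + 1/ε₂ − 1).
T₁⁴ − T₂⁴ = 1.360×10¹² − 8.883×10⁹ = 1.352×10¹² K⁴.
1/ε₁ + 1/ε₂ − 1 = 1.111 + 2.222 − 1 = 2.333.
q = 5.67×10⁻⁸ × 1.352×10¹² / 2.333.

q ≈ 32800 W/m²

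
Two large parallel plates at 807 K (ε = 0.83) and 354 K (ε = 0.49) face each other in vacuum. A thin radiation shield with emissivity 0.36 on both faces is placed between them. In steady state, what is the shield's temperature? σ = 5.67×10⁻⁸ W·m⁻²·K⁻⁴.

In steady state the net flux on the hot side equals that on the cold side.
σ(T₁⁴−T_s⁴)/D₁ = σ(T_s⁴−T₂⁴)/D₂, with D₁ = 1/ε₁+1/ε_s−1 = 2.983, D₂ = 1/ε_s+1/ε₂−1 = 3.819.
Solve for T_s⁴: T_s⁴ = (D₂·T₁⁴ + D₁·T₂⁴)/(D₁+D₂) = 2.450×10¹¹ K⁴.

T_s ≈ 704 K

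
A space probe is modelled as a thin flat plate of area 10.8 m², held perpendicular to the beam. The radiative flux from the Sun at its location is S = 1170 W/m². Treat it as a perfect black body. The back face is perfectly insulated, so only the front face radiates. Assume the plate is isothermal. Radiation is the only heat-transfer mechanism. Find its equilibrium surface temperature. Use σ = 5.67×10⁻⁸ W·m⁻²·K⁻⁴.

At equilibrium, absorbed power = emitted power.
Absorbing cross-section = A = 10.80 m²; emitting surface = A = 10.80 m² (ratio 1).
S·A_cross = εσ·A_surf·T⁴  ⇒  T⁴ = S/(1σ).
T⁴ = 1.00·1170/(1·5.67×10⁻⁸) = 2.063×10¹⁰ K⁴.
T = (2.063×10¹⁰)^(1/4).

T ≈ 379 K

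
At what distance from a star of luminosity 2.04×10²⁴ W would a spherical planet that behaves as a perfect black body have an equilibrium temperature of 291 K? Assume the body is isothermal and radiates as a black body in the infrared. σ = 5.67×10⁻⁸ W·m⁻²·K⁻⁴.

d ≈ 9.99×10⁹ m

For an isothermal black-emitting sphere, (1−a)S·πr² = σ·4πr²·T⁴ ⇒ S = 4σT⁴/(1−a).
S = 4·5.67×10⁻⁸·(291)⁴/1.00 = 1626 W/m².
Flux falls as S = L/(4πd²), so d = √(L/(4πS)) = √(2.04×10²⁴/(4π·1626)).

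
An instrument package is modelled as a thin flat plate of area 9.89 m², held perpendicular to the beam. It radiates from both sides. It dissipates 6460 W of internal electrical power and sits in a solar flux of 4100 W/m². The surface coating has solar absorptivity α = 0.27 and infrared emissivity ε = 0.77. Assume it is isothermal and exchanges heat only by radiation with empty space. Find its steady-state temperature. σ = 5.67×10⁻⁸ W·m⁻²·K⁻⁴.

T ≈ 377 K

At steady state, absorbed solar power + internal power = radiated power.
Absorbed: α·S·A_cross = 0.27·4100·9.890 = 10950 W (cross-section A).
Total input = 10950 + 6460 = 17410 W.
Radiated: εσ·A_surf·T⁴ with A_surf = 2A = 19.78 m².
T⁴ = 17410/(0.77·5.67×10⁻⁸·19.78) = 2.016×10¹⁰ K⁴.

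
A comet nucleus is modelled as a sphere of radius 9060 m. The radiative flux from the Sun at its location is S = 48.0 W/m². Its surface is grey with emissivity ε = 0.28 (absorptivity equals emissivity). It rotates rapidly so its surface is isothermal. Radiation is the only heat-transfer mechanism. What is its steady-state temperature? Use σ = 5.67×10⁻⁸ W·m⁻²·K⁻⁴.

At equilibrium, absorbed power = emitted power.
Absorbing cross-section = πr² = 2.579×10⁸ m²; emitting surface = 4πr² = 1.031×10⁹ m² (ratio 4).
εS·A_cross = εσ·A_surf·T⁴  ⇒  T⁴ = S/(4σ)   (ε cancels).
T⁴ = 48.0/(4·5.67×10⁻⁸) = 2.116×10⁸ K⁴.
T = (2.116×10⁸)^(1/4).

T ≈ 121 K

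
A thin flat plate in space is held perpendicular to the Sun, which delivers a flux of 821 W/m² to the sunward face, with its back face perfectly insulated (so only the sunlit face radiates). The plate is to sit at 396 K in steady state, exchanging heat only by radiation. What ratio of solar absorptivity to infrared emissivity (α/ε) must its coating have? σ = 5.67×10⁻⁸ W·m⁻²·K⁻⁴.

Balance: αS·A = εσ·1A·T⁴ ⇒ α/ε = σT⁴/S.
α/ε = 5.67×10⁻⁸·(396)⁴/821 = 5.67×10⁻⁸·2.459×10¹⁰/821.

α/ε ≈ 1.70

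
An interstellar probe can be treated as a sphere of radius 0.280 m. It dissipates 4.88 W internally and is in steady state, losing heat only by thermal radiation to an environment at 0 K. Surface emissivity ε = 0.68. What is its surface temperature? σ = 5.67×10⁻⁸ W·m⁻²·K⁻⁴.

Steady state: internal power = radiated power, P = εσA T⁴.
Radiating area A = 4πr² = 0.9852 m².
T⁴ = P/(εσA) = 4.88/(0.68·5.67×10⁻⁸·0.9852) = 1.285×10⁸ K⁴.
T = (1.285×10⁸)^(1/4).

T ≈ 106 K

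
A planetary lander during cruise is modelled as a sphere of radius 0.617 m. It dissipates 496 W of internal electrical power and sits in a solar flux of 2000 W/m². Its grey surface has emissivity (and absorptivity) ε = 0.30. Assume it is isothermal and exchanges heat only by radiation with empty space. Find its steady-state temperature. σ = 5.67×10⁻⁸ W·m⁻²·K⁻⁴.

At steady state, absorbed solar power + internal power = radiated power.
Absorbed: α·S·A_cross = 0.30·2000·1.196 = 717.6 W (cross-section πr²).
Total input = 717.6 + 496 = 1214 W.
Radiated: εσ·A_surf·T⁴ with A_surf = 4πr² = 4.784 m².
T⁴ = 1214/(0.30·5.67×10⁻⁸·4.784) = 1.491×10¹⁰ K⁴.

T ≈ 349 K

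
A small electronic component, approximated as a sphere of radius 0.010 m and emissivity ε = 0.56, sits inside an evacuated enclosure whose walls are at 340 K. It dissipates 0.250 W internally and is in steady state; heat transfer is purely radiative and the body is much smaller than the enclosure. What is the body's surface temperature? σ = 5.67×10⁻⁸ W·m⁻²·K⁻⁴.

T ≈ 374 K

For a small grey body in a large enclosure, net radiated power = εσA(T⁴ − T_w⁴).
Steady state: P = εσA(T⁴ − T_w⁴) with A = 4πr² = 0.001257 m².
T⁴ = P/(εσA) + T_w⁴ = 0.250/(0.56·5.67×10⁻⁸·0.001257) + (340)⁴
    = 6.266×10⁹ + 1.336×10¹⁰ = 1.963×10¹⁰ K⁴.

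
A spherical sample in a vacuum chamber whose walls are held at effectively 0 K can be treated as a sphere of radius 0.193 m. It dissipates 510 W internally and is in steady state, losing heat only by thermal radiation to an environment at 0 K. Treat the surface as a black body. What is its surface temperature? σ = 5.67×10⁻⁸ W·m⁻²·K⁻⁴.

T ≈ 372 K

Steady state: internal power = radiated power, P = εσA T⁴.
Radiating area A = 4πr² = 0.4681 m².
T⁴ = P/(εσA) = 510/(1.0·5.67×10⁻⁸·0.4681) = 1.922×10¹⁰ K⁴.
T = (1.922×10¹⁰)^(1/4).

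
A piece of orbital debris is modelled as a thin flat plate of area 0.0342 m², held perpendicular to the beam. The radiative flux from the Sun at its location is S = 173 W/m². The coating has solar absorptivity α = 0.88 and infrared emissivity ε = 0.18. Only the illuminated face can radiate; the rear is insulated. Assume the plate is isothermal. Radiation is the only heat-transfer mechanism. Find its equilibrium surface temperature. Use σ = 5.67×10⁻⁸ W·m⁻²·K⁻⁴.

T ≈ 349 K

At equilibrium, absorbed power = emitted power.
Absorbing cross-section = A = 0.03420 m²; emitting surface = A = 0.03420 m² (ratio 1).
αS·A_cross = εσ·A_surf·T⁴  ⇒  T⁴ = αS/(ε·1σ).
T⁴ = 0.880·173/(0.18·1·5.67×10⁻⁸) = 1.492×10¹⁰ K⁴.
T = (1.492×10¹⁰)^(1/4).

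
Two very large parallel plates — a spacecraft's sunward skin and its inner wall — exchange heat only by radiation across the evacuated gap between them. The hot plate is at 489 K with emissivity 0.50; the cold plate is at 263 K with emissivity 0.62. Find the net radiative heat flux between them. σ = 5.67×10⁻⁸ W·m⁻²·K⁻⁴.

q ≈ 1140 W/m²

For two infinite grey parallel plates, q = σ(T₁⁴ − T₂⁴)/(1/ε₁ + 1/ε₂ − 1).
T₁⁴ − T₂⁴ = 5.718×10¹⁰ − 4.784×10⁹ = 5.239×10¹⁰ K⁴.
1/ε₁ + 1/ε₂ − 1 = 2.000 + 1.613 − 1 = 2.613.
q = 5.67×10⁻⁸ × 5.239×10¹⁰ / 2.613.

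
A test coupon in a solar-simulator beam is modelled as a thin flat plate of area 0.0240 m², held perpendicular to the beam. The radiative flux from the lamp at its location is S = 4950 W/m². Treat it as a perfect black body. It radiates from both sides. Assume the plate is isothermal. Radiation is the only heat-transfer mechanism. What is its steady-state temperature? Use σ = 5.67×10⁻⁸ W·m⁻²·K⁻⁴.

T ≈ 457 K

At equilibrium, absorbed power = emitted power.
Absorbing cross-section = A = 0.02400 m²; emitting surface = 2A = 0.04800 m² (ratio 2).
S·A_cross = εσ·A_surf·T⁴  ⇒  T⁴ = S/(2σ).
T⁴ = 1.00·4950/(2·5.67×10⁻⁸) = 4.365×10¹⁰ K⁴.
T = (4.365×10¹⁰)^(1/4).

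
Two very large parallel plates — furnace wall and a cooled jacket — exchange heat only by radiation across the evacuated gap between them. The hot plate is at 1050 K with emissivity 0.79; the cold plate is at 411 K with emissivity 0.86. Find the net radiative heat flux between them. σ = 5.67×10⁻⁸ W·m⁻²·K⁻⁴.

q ≈ 47100 W/m²

For two infinite grey parallel plates, q = σ(T₁⁴ − T₂⁴)/(1/ε₁ + 1/ε₂ − 1).
T₁⁴ − T₂⁴ = 1.216×10¹² − 2.853×10¹⁰ = 1.187×10¹² K⁴.
1/ε₁ + 1/ε₂ − 1 = 1.266 + 1.163 − 1 = 1.429.
q = 5.67×10⁻⁸ × 1.187×10¹² / 1.429.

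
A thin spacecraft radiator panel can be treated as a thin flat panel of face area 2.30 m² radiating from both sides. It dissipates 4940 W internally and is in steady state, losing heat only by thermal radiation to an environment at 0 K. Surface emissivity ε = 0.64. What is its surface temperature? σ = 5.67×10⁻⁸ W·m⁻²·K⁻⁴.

Steady state: internal power = radiated power, P = εσA T⁴.
Radiating area A = 2·2.30 = 4.600 m².
T⁴ = P/(εσA) = 4940/(0.64·5.67×10⁻⁸·4.600) = 2.959×10¹⁰ K⁴.
T = (2.959×10¹⁰)^(1/4).

T ≈ 415 K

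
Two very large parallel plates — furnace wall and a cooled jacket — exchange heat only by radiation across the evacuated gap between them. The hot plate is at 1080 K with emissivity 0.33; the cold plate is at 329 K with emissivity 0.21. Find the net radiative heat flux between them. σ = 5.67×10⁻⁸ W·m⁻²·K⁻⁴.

For two infinite grey parallel plates, q = σ(T₁⁴ − T₂⁴)/(1/ε₁ + 1/ε₂ − 1).
T₁⁴ − T₂⁴ = 1.360×10¹² − 1.172×10¹⁰ = 1.349×10¹² K⁴.
1/ε₁ + 1/ε₂ − 1 = 3.030 + 4.762 − 1 = 6.792.
q = 5.67×10⁻⁸ × 1.349×10¹² / 6.792.

q ≈ 11300 W/m²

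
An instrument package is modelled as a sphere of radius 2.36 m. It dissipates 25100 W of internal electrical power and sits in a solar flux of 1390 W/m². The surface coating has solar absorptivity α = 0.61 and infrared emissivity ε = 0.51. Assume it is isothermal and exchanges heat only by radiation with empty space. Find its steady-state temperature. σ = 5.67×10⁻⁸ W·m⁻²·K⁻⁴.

At steady state, absorbed solar power + internal power = radiated power.
Absorbed: α·S·A_cross = 0.61·1390·17.50 = 14840 W (cross-section πr²).
Total input = 14840 + 25100 = 39940 W.
Radiated: εσ·A_surf·T⁴ with A_surf = 4πr² = 69.99 m².
T⁴ = 39940/(0.51·5.67×10⁻⁸·69.99) = 1.973×10¹⁰ K⁴.

T ≈ 375 K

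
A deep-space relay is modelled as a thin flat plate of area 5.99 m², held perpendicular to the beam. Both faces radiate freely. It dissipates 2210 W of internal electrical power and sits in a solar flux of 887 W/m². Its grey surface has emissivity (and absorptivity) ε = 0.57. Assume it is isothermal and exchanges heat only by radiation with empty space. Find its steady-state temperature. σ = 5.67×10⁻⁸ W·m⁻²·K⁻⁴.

T ≈ 341 K

At steady state, absorbed solar power + internal power = radiated power.
Absorbed: α·S·A_cross = 0.57·887·5.990 = 3028 W (cross-section A).
Total input = 3028 + 2210 = 5238 W.
Radiated: εσ·A_surf·T⁴ with A_surf = 2A = 11.98 m².
T⁴ = 5238/(0.57·5.67×10⁻⁸·11.98) = 1.353×10¹⁰ K⁴.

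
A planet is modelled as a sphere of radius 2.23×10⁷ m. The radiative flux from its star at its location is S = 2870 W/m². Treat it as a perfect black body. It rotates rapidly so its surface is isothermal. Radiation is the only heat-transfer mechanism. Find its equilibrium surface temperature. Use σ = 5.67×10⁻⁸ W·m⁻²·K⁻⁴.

T ≈ 335 K

At equilibrium, absorbed power = emitted power.
Absorbing cross-section = πr² = 1.562×10¹⁵ m²; emitting surface = 4πr² = 6.249×10¹⁵ m² (ratio 4).
S·A_cross = εσ·A_surf·T⁴  ⇒  T⁴ = S/(4σ).
T⁴ = 1.00·2870/(4·5.67×10⁻⁸) = 1.265×10¹⁰ K⁴.
T = (1.265×10¹⁰)^(1/4).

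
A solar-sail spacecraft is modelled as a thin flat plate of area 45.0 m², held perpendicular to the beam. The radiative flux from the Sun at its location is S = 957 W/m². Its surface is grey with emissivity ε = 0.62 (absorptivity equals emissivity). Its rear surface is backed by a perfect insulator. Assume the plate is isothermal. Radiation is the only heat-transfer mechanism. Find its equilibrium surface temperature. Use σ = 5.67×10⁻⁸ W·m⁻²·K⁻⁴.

T ≈ 360 K

At equilibrium, absorbed power = emitted power.
Absorbing cross-section = A = 45.00 m²; emitting surface = A = 45.00 m² (ratio 1).
εS·A_cross = εσ·A_surf·T⁴  ⇒  T⁴ = S/(1σ)   (ε cancels).
T⁴ = 957/(1·5.67×10⁻⁸) = 1.688×10¹⁰ K⁴.
T = (1.688×10¹⁰)^(1/4).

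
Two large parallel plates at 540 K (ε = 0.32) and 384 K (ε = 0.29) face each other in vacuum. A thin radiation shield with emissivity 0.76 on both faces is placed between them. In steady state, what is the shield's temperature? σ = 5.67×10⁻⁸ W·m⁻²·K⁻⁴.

In steady state the net flux on the hot side equals that on the cold side.
σ(T₁⁴−T_s⁴)/D₁ = σ(T_s⁴−T₂⁴)/D₂, with D₁ = 1/ε₁+1/ε_s−1 = 3.441, D₂ = 1/ε_s+1/ε₂−1 = 3.764.
Solve for T_s⁴: T_s⁴ = (D₂·T₁⁴ + D₁·T₂⁴)/(D₁+D₂) = 5.481×10¹⁰ K⁴.

T_s ≈ 484 K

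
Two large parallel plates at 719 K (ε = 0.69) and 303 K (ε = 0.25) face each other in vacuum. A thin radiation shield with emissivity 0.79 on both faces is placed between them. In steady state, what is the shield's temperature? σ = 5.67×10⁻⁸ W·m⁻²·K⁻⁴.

T_s ≈ 663 K

In steady state the net flux on the hot side equals that on the cold side.
σ(T₁⁴−T_s⁴)/D₁ = σ(T_s⁴−T₂⁴)/D₂, with D₁ = 1/ε₁+1/ε_s−1 = 1.715, D₂ = 1/ε_s+1/ε₂−1 = 4.266.
Solve for T_s⁴: T_s⁴ = (D₂·T₁⁴ + D₁·T₂⁴)/(D₁+D₂) = 1.930×10¹¹ K⁴.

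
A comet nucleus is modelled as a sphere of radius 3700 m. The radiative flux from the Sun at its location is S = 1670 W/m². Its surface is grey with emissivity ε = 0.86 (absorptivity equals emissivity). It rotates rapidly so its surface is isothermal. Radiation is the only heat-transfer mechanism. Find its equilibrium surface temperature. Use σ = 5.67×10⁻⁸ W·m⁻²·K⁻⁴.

T ≈ 293 K

At equilibrium, absorbed power = emitted power.
Absorbing cross-section = πr² = 4.301×10⁷ m²; emitting surface = 4πr² = 1.720×10⁸ m² (ratio 4).
εS·A_cross = εσ·A_surf·T⁴  ⇒  T⁴ = S/(4σ)   (ε cancels).
T⁴ = 1670/(4·5.67×10⁻⁸) = 7.363×10⁹ K⁴.
T = (7.363×10⁹)^(1/4).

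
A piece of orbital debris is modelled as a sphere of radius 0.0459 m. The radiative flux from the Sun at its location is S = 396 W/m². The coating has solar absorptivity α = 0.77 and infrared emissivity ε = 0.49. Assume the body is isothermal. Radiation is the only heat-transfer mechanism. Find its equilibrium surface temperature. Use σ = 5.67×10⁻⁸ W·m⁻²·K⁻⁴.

At equilibrium, absorbed power = emitted power.
Absorbing cross-section = πr² = 0.006619 m²; emitting surface = 4πr² = 0.02647 m² (ratio 4).
αS·A_cross = εσ·A_surf·T⁴  ⇒  T⁴ = αS/(ε·4σ).
T⁴ = 0.770·396/(0.49·4·5.67×10⁻⁸) = 2.744×10⁹ K⁴.
T = (2.744×10⁹)^(1/4).

T ≈ 229 K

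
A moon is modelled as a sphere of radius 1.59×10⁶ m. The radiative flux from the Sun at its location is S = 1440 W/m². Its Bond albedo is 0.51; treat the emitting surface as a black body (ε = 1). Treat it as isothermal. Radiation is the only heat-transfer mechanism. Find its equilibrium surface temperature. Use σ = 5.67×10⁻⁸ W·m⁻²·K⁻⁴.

At equilibrium, absorbed power = emitted power.
Absorbing cross-section = πr² = 7.942×10¹² m²; emitting surface = 4πr² = 3.177×10¹³ m² (ratio 4).
(1−a)S·A_cross = εσ·A_surf·T⁴  ⇒  T⁴ = (1−a)S/(4σ).
T⁴ = 0.490·1440/(4·5.67×10⁻⁸) = 3.111×10⁹ K⁴.
T = (3.111×10⁹)^(1/4).

T ≈ 236 K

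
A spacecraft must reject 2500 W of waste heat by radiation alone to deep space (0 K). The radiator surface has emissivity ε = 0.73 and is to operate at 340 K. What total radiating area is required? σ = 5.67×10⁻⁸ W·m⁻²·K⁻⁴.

P = εσA T⁴ ⇒ A = P/(εσT⁴).
T⁴ = 1.336×10¹⁰ K⁴.
A = 2500/(0.73 × 5.67×10⁻⁸ × 1.336×10¹⁰).

A ≈ 4.52 m²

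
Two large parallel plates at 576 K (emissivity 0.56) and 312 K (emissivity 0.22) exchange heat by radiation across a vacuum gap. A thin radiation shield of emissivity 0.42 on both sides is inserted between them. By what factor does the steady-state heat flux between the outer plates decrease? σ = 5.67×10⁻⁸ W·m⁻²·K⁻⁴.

Without shield: q₀ = σΔ(T⁴)/(1/ε₁+1/ε₂−1) with denominator 5.331.
With shield the two gaps are in series; the resistances add: (1/ε₁+1/ε_s−1)+(1/ε_s+1/ε₂−1) = 3.167+5.926 = 9.093.
Heat-flux ratio q₀/q = 9.093/5.331.

factor ≈ 1.71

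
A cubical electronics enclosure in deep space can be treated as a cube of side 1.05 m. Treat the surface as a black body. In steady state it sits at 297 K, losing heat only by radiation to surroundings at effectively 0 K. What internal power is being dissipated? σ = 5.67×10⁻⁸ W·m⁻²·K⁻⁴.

P ≈ 2920 W

Steady state: P = εσA T⁴.
A = 6L² = 6.615 m²; T⁴ = (297)⁴ = 7.781×10⁹ K⁴.
P = 1.0 × 5.67×10⁻⁸ × 6.615 × 7.781×10⁹.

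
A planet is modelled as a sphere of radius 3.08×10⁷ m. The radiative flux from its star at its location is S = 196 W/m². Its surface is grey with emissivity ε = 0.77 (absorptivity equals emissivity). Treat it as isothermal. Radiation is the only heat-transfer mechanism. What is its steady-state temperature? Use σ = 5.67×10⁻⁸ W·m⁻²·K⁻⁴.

T ≈ 171 K

At equilibrium, absorbed power = emitted power.
Absorbing cross-section = πr² = 2.980×10¹⁵ m²; emitting surface = 4πr² = 1.192×10¹⁶ m² (ratio 4).
εS·A_cross = εσ·A_surf·T⁴  ⇒  T⁴ = S/(4σ)   (ε cancels).
T⁴ = 196/(4·5.67×10⁻⁸) = 8.642×10⁸ K⁴.
T = (8.642×10⁸)^(1/4).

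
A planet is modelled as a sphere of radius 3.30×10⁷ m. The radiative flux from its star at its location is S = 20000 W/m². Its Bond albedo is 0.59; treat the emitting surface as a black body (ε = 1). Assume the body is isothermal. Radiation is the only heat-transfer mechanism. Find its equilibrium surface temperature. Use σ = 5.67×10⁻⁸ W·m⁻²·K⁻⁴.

At equilibrium, absorbed power = emitted power.
Absorbing cross-section = πr² = 3.421×10¹⁵ m²; emitting surface = 4πr² = 1.368×10¹⁶ m² (ratio 4).
(1−a)S·A_cross = εσ·A_surf·T⁴  ⇒  T⁴ = (1−a)S/(4σ).
T⁴ = 0.410·20000/(4·5.67×10⁻⁸) = 3.616×10¹⁰ K⁴.
T = (3.616×10¹⁰)^(1/4).

T ≈ 436 K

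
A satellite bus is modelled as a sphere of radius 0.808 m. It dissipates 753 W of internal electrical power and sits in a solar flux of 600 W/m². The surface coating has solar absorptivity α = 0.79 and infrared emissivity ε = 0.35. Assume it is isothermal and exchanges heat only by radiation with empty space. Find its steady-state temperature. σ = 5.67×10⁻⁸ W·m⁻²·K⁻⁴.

T ≈ 321 K

At steady state, absorbed solar power + internal power = radiated power.
Absorbed: α·S·A_cross = 0.79·600·2.051 = 972.2 W (cross-section πr²).
Total input = 972.2 + 753 = 1725 W.
Radiated: εσ·A_surf·T⁴ with A_surf = 4πr² = 8.204 m².
T⁴ = 1725/(0.35·5.67×10⁻⁸·8.204) = 1.060×10¹⁰ K⁴.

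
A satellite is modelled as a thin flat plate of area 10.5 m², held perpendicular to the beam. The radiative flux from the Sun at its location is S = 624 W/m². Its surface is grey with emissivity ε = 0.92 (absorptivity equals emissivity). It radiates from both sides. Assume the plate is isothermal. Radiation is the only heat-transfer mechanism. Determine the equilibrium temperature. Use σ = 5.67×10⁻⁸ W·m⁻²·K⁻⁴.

At equilibrium, absorbed power = emitted power.
Absorbing cross-section = A = 10.50 m²; emitting surface = 2A = 21.00 m² (ratio 2).
εS·A_cross = εσ·A_surf·T⁴  ⇒  T⁴ = S/(2σ)   (ε cancels).
T⁴ = 624/(2·5.67×10⁻⁸) = 5.503×10⁹ K⁴.
T = (5.503×10⁹)^(1/4).

T ≈ 272 K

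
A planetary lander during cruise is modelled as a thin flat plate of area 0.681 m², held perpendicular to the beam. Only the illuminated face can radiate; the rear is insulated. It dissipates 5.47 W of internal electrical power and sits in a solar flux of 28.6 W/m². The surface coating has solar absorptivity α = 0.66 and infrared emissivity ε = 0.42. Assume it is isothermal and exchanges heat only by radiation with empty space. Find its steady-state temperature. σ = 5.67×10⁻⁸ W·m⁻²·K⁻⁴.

At steady state, absorbed solar power + internal power = radiated power.
Absorbed: α·S·A_cross = 0.66·28.6·0.6810 = 12.85 W (cross-section A).
Total input = 12.85 + 5.47 = 18.32 W.
Radiated: εσ·A_surf·T⁴ with A_surf = A = 0.6810 m².
T⁴ = 18.32/(0.42·5.67×10⁻⁸·0.6810) = 1.130×10⁹ K⁴.

T ≈ 183 K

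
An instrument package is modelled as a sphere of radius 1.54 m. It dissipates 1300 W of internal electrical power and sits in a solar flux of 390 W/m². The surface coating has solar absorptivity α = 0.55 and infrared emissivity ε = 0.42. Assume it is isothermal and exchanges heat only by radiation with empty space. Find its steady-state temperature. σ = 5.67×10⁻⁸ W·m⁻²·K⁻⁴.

At steady state, absorbed solar power + internal power = radiated power.
Absorbed: α·S·A_cross = 0.55·390·7.451 = 1598 W (cross-section πr²).
Total input = 1598 + 1300 = 2898 W.
Radiated: εσ·A_surf·T⁴ with A_surf = 4πr² = 29.80 m².
T⁴ = 2898/(0.42·5.67×10⁻⁸·29.80) = 4.084×10⁹ K⁴.

T ≈ 253 K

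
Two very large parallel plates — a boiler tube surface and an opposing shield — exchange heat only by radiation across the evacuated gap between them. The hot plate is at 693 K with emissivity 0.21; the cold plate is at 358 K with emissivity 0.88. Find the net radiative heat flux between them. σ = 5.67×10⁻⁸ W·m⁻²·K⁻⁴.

q ≈ 2480 W/m²

For two infinite grey parallel plates, q = σ(T₁⁴ − T₂⁴)/(1/ε₁ + 1/ε₂ − 1).
T₁⁴ − T₂⁴ = 2.306×10¹¹ − 1.643×10¹⁰ = 2.142×10¹¹ K⁴.
1/ε₁ + 1/ε₂ − 1 = 4.762 + 1.136 − 1 = 4.898.
q = 5.67×10⁻⁸ × 2.142×10¹¹ / 4.898.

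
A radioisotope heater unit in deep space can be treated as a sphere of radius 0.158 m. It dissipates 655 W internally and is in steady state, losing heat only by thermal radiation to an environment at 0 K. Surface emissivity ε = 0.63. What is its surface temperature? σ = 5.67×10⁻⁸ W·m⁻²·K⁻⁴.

T ≈ 492 K

Steady state: internal power = radiated power, P = εσA T⁴.
Radiating area A = 4πr² = 0.3137 m².
T⁴ = P/(εσA) = 655/(0.63·5.67×10⁻⁸·0.3137) = 5.845×10¹⁰ K⁴.
T = (5.845×10¹⁰)^(1/4).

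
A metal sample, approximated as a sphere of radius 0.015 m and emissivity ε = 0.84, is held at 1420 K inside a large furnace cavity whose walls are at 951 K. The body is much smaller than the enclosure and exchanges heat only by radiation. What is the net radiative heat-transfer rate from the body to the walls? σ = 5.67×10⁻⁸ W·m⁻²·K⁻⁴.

For a small grey body in a large enclosure: P_net = εσA(T_body⁴ − T_wall⁴).
A = 4πr² = 0.002827 m²; T_body⁴ − T_wall⁴ = 4.066×10¹² − 8.179×10¹¹ = 3.248×10¹² K⁴.
|P_net| = 0.84·5.67×10⁻⁸·0.002827·3.248×10¹².

P_net ≈ 437 W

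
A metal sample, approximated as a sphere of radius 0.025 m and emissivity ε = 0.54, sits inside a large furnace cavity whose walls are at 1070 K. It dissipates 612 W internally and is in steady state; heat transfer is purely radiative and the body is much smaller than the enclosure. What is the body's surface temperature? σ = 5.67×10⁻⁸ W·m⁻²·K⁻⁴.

For a small grey body in a large enclosure, net radiated power = εσA(T⁴ − T_w⁴).
Steady state: P = εσA(T⁴ − T_w⁴) with A = 4πr² = 0.007854 m².
T⁴ = P/(εσA) + T_w⁴ = 612/(0.54·5.67×10⁻⁸·0.007854) + (1070)⁴
    = 2.545×10¹² + 1.311×10¹² = 3.856×10¹² K⁴.

T ≈ 1400 K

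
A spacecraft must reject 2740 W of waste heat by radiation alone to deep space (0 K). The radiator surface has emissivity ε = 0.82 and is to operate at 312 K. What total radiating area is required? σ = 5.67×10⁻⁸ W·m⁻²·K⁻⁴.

A ≈ 6.22 m²

P = εσA T⁴ ⇒ A = P/(εσT⁴).
T⁴ = 9.476×10⁹ K⁴.
A = 2740/(0.82 × 5.67×10⁻⁸ × 9.476×10⁹).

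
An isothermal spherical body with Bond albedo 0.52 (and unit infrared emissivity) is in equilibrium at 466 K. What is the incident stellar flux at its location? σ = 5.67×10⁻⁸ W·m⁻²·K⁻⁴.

S ≈ 22300 W/m²

(1−a)S·πr² = σ·4πr²·T⁴ ⇒ S = 4σT⁴/(1−a).
S = 4·5.67×10⁻⁸·4.716×10¹⁰/0.480.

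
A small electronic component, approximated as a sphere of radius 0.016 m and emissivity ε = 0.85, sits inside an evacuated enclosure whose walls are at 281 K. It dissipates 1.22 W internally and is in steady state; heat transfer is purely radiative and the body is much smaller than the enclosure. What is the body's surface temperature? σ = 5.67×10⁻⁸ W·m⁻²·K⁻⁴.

For a small grey body in a large enclosure, net radiated power = εσA(T⁴ − T_w⁴).
Steady state: P = εσA(T⁴ − T_w⁴) with A = 4πr² = 0.003217 m².
T⁴ = P/(εσA) + T_w⁴ = 1.22/(0.85·5.67×10⁻⁸·0.003217) + (281)⁴
    = 7.869×10⁹ + 6.235×10⁹ = 1.410×10¹⁰ K⁴.

T ≈ 345 K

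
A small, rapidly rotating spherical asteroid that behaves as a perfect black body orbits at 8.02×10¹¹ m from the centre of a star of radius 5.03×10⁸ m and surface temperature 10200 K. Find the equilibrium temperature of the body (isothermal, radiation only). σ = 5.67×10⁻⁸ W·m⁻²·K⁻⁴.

The star's surface emits σT_*⁴; at distance d the flux is S = σT_*⁴(R_*/d)².
S = 5.67×10⁻⁸·(10200)⁴·(5.03×10⁸/8.02×10¹¹)² = 241.4 W/m².
For an isothermal sphere T⁴ = (1−a)S/(4σ) = 1.064×10⁹ K⁴.

T ≈ 181 K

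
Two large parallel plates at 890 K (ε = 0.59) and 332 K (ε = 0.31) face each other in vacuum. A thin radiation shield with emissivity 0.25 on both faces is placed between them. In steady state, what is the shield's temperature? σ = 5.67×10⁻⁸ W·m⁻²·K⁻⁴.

T_s ≈ 776 K

In steady state the net flux on the hot side equals that on the cold side.
σ(T₁⁴−T_s⁴)/D₁ = σ(T_s⁴−T₂⁴)/D₂, with D₁ = 1/ε₁+1/ε_s−1 = 4.695, D₂ = 1/ε_s+1/ε₂−1 = 6.226.
Solve for T_s⁴: T_s⁴ = (D₂·T₁⁴ + D₁·T₂⁴)/(D₁+D₂) = 3.629×10¹¹ K⁴.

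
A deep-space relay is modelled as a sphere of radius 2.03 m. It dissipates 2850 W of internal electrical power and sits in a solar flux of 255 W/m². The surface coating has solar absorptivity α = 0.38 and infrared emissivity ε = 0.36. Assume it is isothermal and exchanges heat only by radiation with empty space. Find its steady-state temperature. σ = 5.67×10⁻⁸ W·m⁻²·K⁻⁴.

At steady state, absorbed solar power + internal power = radiated power.
Absorbed: α·S·A_cross = 0.38·255·12.95 = 1254 W (cross-section πr²).
Total input = 1254 + 2850 = 4104 W.
Radiated: εσ·A_surf·T⁴ with A_surf = 4πr² = 51.78 m².
T⁴ = 4104/(0.36·5.67×10⁻⁸·51.78) = 3.883×10⁹ K⁴.

T ≈ 250 K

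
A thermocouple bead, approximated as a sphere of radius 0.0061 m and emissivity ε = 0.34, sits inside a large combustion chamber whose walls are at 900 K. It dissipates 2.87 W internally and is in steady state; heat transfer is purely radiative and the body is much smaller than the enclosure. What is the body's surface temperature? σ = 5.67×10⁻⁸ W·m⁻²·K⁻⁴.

For a small grey body in a large enclosure, net radiated power = εσA(T⁴ − T_w⁴).
Steady state: P = εσA(T⁴ − T_w⁴) with A = 4πr² = 4.676×10⁻⁴ m².
T⁴ = P/(εσA) + T_w⁴ = 2.87/(0.34·5.67×10⁻⁸·4.676×10⁻⁴) + (900)⁴
    = 3.184×10¹¹ + 6.561×10¹¹ = 9.745×10¹¹ K⁴.

T ≈ 994 K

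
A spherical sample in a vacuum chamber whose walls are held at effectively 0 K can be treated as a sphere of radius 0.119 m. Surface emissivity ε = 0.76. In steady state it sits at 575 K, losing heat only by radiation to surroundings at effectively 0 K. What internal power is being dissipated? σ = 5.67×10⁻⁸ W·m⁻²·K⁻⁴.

Steady state: P = εσA T⁴.
A = 4πr² = 0.1780 m²; T⁴ = (575)⁴ = 1.093×10¹¹ K⁴.
P = 0.76 × 5.67×10⁻⁸ × 0.1780 × 1.093×10¹¹.

P ≈ 838 W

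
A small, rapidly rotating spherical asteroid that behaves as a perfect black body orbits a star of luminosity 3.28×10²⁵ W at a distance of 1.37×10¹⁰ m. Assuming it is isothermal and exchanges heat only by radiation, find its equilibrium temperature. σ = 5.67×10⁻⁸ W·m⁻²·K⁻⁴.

First find the stellar flux at distance d: S = L/(4πd²) = 3.28×10²⁵/(4π·(1.37×10¹⁰)²) = 13910 W/m².
For an isothermal sphere, absorbed (1−a)S·πr² = emitted σ·4πr²·T⁴, so T⁴ = (1−a)S/(4σ).
T⁴ = 1.00·13910/(4·5.67×10⁻⁸) = 6.132×10¹⁰ K⁴.

T ≈ 498 K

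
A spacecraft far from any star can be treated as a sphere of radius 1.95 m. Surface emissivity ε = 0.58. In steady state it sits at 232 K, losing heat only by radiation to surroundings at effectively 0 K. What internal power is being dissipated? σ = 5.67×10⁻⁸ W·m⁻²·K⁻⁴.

Steady state: P = εσA T⁴.
A = 4πr² = 47.78 m²; T⁴ = (232)⁴ = 2.897×10⁹ K⁴.
P = 0.58 × 5.67×10⁻⁸ × 47.78 × 2.897×10⁹.

P ≈ 4550 W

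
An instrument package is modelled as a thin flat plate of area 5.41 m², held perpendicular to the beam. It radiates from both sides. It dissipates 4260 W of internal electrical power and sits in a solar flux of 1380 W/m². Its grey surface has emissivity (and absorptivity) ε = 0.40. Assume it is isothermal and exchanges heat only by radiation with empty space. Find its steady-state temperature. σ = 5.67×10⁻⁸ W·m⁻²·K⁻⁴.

At steady state, absorbed solar power + internal power = radiated power.
Absorbed: α·S·A_cross = 0.40·1380·5.410 = 2986 W (cross-section A).
Total input = 2986 + 4260 = 7246 W.
Radiated: εσ·A_surf·T⁴ with A_surf = 2A = 10.82 m².
T⁴ = 7246/(0.40·5.67×10⁻⁸·10.82) = 2.953×10¹⁰ K⁴.

T ≈ 415 K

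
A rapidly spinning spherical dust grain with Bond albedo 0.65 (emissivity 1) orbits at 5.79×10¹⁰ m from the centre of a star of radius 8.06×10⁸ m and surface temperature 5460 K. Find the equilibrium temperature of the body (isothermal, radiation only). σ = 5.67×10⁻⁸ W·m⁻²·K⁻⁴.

T ≈ 350 K

The star's surface emits σT_*⁴; at distance d the flux is S = σT_*⁴(R_*/d)².
S = 5.67×10⁻⁸·(5460)⁴·(8.06×10⁸/5.79×10¹⁰)² = 9765 W/m².
For an isothermal sphere T⁴ = (1−a)S/(4σ) = 1.507×10¹⁰ K⁴.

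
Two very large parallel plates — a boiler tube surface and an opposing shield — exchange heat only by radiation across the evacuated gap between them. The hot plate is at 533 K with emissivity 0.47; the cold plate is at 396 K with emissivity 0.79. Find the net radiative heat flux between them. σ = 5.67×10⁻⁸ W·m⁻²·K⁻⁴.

For two infinite grey parallel plates, q = σ(T₁⁴ − T₂⁴)/(1/ε₁ + 1/ε₂ − 1).
T₁⁴ − T₂⁴ = 8.071×10¹⁰ − 2.459×10¹⁰ = 5.612×10¹⁰ K⁴.
1/ε₁ + 1/ε₂ − 1 = 2.128 + 1.266 − 1 = 2.393.
q = 5.67×10⁻⁸ × 5.612×10¹⁰ / 2.393.

q ≈ 1330 W/m²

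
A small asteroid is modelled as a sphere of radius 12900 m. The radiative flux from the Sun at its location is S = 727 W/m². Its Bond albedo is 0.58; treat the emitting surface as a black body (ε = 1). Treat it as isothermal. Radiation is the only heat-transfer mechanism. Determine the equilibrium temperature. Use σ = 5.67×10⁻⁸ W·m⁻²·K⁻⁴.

At equilibrium, absorbed power = emitted power.
Absorbing cross-section = πr² = 5.228×10⁸ m²; emitting surface = 4πr² = 2.091×10⁹ m² (ratio 4).
(1−a)S·A_cross = εσ·A_surf·T⁴  ⇒  T⁴ = (1−a)S/(4σ).
T⁴ = 0.420·727/(4·5.67×10⁻⁸) = 1.346×10⁹ K⁴.
T = (1.346×10⁹)^(1/4).

T ≈ 192 K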